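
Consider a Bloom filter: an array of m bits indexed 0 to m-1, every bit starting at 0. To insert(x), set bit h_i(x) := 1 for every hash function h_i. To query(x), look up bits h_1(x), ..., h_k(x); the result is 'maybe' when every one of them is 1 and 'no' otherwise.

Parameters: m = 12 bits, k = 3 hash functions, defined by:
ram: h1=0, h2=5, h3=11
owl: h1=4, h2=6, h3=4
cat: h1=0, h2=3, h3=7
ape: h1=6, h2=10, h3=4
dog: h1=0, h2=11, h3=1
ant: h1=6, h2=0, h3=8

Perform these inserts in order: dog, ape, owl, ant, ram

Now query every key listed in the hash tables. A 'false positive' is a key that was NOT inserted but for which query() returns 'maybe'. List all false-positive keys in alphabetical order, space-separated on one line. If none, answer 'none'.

Answer: none

Derivation:
Start: bits=000000000000
After insert 'dog': sets bits 0 1 11 -> bits=110000000001
After insert 'ape': sets bits 4 6 10 -> bits=110010100011
After insert 'owl': sets bits 4 6 -> bits=110010100011
After insert 'ant': sets bits 0 6 8 -> bits=110010101011
After insert 'ram': sets bits 0 5 11 -> bits=110011101011
Not inserted: cat — query each against bits=110011101011:
query cat: checks bit0=1, bit3=0, bit7=0 (has a 0) -> no => not a false positive
False positives (alphabetical): none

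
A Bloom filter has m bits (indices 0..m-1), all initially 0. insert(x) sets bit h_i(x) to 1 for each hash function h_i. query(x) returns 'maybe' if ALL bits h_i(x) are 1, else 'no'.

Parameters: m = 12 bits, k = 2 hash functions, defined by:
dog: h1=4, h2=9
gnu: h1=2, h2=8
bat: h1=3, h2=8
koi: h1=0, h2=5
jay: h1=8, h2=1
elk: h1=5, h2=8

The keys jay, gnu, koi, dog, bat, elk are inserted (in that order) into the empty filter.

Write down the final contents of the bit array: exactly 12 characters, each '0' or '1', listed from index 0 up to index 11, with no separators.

Start: bits=000000000000
After insert 'jay': sets bits 1 8 -> bits=010000001000
After insert 'gnu': sets bits 2 8 -> bits=011000001000
After insert 'koi': sets bits 0 5 -> bits=111001001000
After insert 'dog': sets bits 4 9 -> bits=111011001100
After insert 'bat': sets bits 3 8 -> bits=111111001100
After insert 'elk': sets bits 5 8 -> bits=111111001100

Answer: 111111001100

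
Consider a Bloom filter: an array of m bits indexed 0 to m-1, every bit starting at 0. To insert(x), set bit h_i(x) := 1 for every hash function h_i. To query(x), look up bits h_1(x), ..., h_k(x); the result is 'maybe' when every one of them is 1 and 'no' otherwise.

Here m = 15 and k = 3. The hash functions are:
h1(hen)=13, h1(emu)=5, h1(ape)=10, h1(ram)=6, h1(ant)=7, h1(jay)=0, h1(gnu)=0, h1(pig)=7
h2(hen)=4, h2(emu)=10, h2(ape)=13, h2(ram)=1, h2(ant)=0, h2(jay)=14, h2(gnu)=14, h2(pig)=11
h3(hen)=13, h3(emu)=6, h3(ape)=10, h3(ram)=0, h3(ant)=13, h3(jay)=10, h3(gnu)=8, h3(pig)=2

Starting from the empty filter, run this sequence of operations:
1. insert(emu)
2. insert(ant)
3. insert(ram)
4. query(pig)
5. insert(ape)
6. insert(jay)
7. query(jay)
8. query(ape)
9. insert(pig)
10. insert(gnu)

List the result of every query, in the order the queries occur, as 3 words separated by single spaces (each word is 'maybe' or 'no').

Answer: no maybe maybe

Derivation:
Start: bits=000000000000000
Op 1: insert emu -> sets bits 5 6 10 -> bits=000001100010000
Op 2: insert ant -> sets bits 0 7 13 -> bits=100001110010010
Op 3: insert ram -> sets bits 0 1 6 -> bits=110001110010010
Op 4: query pig -> checks bit2=0, bit7=1, bit11=0 (has a 0) -> no
Op 5: insert ape -> sets bits 10 13 -> bits=110001110010010
Op 6: insert jay -> sets bits 0 10 14 -> bits=110001110010011
Op 7: query jay -> checks bit0=1, bit10=1, bit14=1 (all 1) -> maybe
Op 8: query ape -> checks bit10=1, bit13=1 (all 1) -> maybe
Op 9: insert pig -> sets bits 2 7 11 -> bits=111001110011011
Op 10: insert gnu -> sets bits 0 8 14 -> bits=111001111011011
Query results in order: no maybe maybe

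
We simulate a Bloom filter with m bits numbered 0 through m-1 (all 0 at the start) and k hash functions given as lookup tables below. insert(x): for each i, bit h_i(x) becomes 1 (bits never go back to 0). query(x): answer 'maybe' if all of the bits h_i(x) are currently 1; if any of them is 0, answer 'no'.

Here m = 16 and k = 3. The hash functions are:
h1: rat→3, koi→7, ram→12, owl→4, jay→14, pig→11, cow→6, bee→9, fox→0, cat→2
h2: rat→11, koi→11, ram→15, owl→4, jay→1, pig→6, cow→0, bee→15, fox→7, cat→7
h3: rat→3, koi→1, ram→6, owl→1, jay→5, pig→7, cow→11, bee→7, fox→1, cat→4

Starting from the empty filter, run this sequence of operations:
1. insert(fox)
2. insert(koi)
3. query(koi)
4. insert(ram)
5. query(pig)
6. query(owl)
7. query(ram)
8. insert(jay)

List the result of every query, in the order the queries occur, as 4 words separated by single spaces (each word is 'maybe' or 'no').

Start: bits=0000000000000000
Op 1: insert fox -> sets bits 0 1 7 -> bits=1100000100000000
Op 2: insert koi -> sets bits 1 7 11 -> bits=1100000100010000
Op 3: query koi -> checks bit1=1, bit7=1, bit11=1 (all 1) -> maybe
Op 4: insert ram -> sets bits 6 12 15 -> bits=1100001100011001
Op 5: query pig -> checks bit6=1, bit7=1, bit11=1 (all 1) -> maybe
Op 6: query owl -> checks bit1=1, bit4=0 (has a 0) -> no
Op 7: query ram -> checks bit6=1, bit12=1, bit15=1 (all 1) -> maybe
Op 8: insert jay -> sets bits 1 5 14 -> bits=1100011100011011
Query results in order: maybe maybe no maybe

Answer: maybe maybe no maybe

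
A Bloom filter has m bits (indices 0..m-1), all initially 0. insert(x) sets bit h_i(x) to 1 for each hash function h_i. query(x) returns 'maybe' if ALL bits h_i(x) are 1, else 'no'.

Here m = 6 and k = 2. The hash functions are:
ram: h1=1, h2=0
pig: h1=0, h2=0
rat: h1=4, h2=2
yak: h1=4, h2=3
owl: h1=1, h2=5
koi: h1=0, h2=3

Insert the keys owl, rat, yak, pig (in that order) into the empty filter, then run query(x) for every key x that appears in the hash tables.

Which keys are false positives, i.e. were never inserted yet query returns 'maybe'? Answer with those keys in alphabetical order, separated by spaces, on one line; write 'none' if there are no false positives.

Answer: koi ram

Derivation:
Start: bits=000000
After insert 'owl': sets bits 1 5 -> bits=010001
After insert 'rat': sets bits 2 4 -> bits=011011
After insert 'yak': sets bits 3 4 -> bits=011111
After insert 'pig': sets bits 0 -> bits=111111
Not inserted: koi ram — query each against bits=111111:
query koi: checks bit0=1, bit3=1 (all 1) -> maybe => FALSE POSITIVE
query ram: checks bit0=1, bit1=1 (all 1) -> maybe => FALSE POSITIVE
False positives (alphabetical): koi ram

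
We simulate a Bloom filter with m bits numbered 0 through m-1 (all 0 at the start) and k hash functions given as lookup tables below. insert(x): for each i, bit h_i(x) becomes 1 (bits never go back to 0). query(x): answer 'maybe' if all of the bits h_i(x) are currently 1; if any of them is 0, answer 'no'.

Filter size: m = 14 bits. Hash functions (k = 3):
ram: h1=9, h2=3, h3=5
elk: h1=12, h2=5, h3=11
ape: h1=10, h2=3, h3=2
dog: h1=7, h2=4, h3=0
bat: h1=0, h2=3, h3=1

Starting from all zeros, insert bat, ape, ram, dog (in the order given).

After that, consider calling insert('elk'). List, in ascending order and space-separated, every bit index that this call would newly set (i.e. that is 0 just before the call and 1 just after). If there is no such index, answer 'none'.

Start: bits=00000000000000
After insert 'bat': sets bits 0 1 3 -> bits=11010000000000
After insert 'ape': sets bits 2 3 10 -> bits=11110000001000
After insert 'ram': sets bits 3 5 9 -> bits=11110100011000
After insert 'dog': sets bits 0 4 7 -> bits=11111101011000
insert 'elk' would touch bits 5 11 12; currently bit5=1, bit11=0, bit12=0
Bits that are 0 among those (would change 0->1): 11 12

Answer: 11 12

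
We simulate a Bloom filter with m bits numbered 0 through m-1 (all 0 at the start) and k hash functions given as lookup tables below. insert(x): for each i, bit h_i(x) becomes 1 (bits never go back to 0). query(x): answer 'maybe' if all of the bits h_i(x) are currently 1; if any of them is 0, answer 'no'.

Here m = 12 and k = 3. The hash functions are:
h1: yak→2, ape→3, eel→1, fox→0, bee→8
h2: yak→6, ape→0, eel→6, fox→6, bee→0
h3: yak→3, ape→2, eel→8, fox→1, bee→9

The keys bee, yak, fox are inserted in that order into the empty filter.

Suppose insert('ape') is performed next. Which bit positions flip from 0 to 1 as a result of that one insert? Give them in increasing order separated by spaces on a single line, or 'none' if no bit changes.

Answer: none

Derivation:
Start: bits=000000000000
After insert 'bee': sets bits 0 8 9 -> bits=100000001100
After insert 'yak': sets bits 2 3 6 -> bits=101100101100
After insert 'fox': sets bits 0 1 6 -> bits=111100101100
insert 'ape' would touch bits 0 2 3; currently bit0=1, bit2=1, bit3=1
Bits that are 0 among those (would change 0->1): none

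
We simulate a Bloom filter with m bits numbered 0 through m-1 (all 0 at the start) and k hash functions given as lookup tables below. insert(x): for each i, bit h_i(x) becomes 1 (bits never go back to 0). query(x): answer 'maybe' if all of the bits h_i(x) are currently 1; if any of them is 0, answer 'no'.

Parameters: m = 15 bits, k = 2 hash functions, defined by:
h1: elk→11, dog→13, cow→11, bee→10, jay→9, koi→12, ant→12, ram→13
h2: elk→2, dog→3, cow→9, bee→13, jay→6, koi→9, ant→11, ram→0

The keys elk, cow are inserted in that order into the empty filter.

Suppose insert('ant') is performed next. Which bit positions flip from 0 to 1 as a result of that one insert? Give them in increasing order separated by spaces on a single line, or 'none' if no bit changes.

Start: bits=000000000000000
After insert 'elk': sets bits 2 11 -> bits=001000000001000
After insert 'cow': sets bits 9 11 -> bits=001000000101000
insert 'ant' would touch bits 11 12; currently bit11=1, bit12=0
Bits that are 0 among those (would change 0->1): 12

Answer: 12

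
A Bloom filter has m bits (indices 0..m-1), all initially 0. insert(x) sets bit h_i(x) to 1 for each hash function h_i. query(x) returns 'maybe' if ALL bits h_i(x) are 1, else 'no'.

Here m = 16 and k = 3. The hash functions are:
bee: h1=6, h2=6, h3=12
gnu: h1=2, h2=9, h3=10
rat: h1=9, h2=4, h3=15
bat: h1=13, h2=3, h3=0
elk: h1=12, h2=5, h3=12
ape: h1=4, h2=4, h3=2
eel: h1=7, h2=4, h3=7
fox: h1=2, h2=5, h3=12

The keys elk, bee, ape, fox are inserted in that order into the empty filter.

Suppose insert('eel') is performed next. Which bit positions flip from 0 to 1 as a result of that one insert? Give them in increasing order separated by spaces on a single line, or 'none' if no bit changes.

Answer: 7

Derivation:
Start: bits=0000000000000000
After insert 'elk': sets bits 5 12 -> bits=0000010000001000
After insert 'bee': sets bits 6 12 -> bits=0000011000001000
After insert 'ape': sets bits 2 4 -> bits=0010111000001000
After insert 'fox': sets bits 2 5 12 -> bits=0010111000001000
insert 'eel' would touch bits 4 7; currently bit4=1, bit7=0
Bits that are 0 among those (would change 0->1): 7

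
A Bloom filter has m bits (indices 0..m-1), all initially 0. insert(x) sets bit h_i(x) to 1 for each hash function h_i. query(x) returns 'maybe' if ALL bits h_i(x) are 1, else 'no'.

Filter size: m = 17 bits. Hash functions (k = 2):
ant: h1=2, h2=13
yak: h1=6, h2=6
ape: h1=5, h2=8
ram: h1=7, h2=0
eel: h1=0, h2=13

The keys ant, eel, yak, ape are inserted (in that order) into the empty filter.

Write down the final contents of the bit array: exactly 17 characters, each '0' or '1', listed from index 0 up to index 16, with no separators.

Start: bits=00000000000000000
After insert 'ant': sets bits 2 13 -> bits=00100000000001000
After insert 'eel': sets bits 0 13 -> bits=10100000000001000
After insert 'yak': sets bits 6 -> bits=10100010000001000
After insert 'ape': sets bits 5 8 -> bits=10100110100001000

Answer: 10100110100001000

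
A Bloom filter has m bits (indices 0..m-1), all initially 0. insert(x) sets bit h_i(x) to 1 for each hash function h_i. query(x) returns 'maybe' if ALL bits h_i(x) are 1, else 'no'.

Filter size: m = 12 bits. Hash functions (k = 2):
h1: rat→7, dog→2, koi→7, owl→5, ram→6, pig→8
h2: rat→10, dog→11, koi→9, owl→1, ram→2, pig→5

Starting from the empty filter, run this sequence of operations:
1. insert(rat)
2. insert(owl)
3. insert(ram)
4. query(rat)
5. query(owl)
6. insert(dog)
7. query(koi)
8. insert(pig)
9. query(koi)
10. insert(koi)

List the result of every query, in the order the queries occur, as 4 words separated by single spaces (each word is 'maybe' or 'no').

Answer: maybe maybe no no

Derivation:
Start: bits=000000000000
Op 1: insert rat -> sets bits 7 10 -> bits=000000010010
Op 2: insert owl -> sets bits 1 5 -> bits=010001010010
Op 3: insert ram -> sets bits 2 6 -> bits=011001110010
Op 4: query rat -> checks bit7=1, bit10=1 (all 1) -> maybe
Op 5: query owl -> checks bit1=1, bit5=1 (all 1) -> maybe
Op 6: insert dog -> sets bits 2 11 -> bits=011001110011
Op 7: query koi -> checks bit7=1, bit9=0 (has a 0) -> no
Op 8: insert pig -> sets bits 5 8 -> bits=011001111011
Op 9: query koi -> checks bit7=1, bit9=0 (has a 0) -> no
Op 10: insert koi -> sets bits 7 9 -> bits=011001111111
Query results in order: maybe maybe no no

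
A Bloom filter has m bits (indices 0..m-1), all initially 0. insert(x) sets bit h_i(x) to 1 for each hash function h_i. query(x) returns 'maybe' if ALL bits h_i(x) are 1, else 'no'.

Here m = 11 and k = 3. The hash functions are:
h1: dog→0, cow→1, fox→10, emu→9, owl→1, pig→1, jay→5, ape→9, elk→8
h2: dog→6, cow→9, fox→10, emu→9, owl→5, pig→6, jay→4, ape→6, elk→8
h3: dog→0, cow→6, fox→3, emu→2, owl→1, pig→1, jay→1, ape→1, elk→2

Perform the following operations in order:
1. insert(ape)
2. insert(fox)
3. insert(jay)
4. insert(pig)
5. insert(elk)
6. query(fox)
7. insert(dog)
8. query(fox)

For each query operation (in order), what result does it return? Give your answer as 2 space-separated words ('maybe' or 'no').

Answer: maybe maybe

Derivation:
Start: bits=00000000000
Op 1: insert ape -> sets bits 1 6 9 -> bits=01000010010
Op 2: insert fox -> sets bits 3 10 -> bits=01010010011
Op 3: insert jay -> sets bits 1 4 5 -> bits=01011110011
Op 4: insert pig -> sets bits 1 6 -> bits=01011110011
Op 5: insert elk -> sets bits 2 8 -> bits=01111110111
Op 6: query fox -> checks bit3=1, bit10=1 (all 1) -> maybe
Op 7: insert dog -> sets bits 0 6 -> bits=11111110111
Op 8: query fox -> checks bit3=1, bit10=1 (all 1) -> maybe
Query results in order: maybe maybe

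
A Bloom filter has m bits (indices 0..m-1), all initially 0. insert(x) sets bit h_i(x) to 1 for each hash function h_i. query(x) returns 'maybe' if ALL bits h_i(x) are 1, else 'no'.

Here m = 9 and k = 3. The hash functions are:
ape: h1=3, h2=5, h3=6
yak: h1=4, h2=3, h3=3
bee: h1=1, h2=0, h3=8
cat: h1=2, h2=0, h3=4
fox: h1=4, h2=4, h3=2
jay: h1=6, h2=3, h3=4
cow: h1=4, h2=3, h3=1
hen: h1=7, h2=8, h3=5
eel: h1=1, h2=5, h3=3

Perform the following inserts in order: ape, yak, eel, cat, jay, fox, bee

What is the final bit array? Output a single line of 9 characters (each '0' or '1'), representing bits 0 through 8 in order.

Start: bits=000000000
After insert 'ape': sets bits 3 5 6 -> bits=000101100
After insert 'yak': sets bits 3 4 -> bits=000111100
After insert 'eel': sets bits 1 3 5 -> bits=010111100
After insert 'cat': sets bits 0 2 4 -> bits=111111100
After insert 'jay': sets bits 3 4 6 -> bits=111111100
After insert 'fox': sets bits 2 4 -> bits=111111100
After insert 'bee': sets bits 0 1 8 -> bits=111111101

Answer: 111111101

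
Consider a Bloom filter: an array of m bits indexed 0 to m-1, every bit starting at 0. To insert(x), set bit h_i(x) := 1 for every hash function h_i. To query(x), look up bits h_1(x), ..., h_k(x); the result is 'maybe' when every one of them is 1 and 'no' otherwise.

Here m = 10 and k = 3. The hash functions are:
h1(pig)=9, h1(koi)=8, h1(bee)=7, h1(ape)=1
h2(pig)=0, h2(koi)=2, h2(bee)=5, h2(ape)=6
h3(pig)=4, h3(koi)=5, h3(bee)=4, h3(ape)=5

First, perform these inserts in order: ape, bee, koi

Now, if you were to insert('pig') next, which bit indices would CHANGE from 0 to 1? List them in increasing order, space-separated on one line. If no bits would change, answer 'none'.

Start: bits=0000000000
After insert 'ape': sets bits 1 5 6 -> bits=0100011000
After insert 'bee': sets bits 4 5 7 -> bits=0100111100
After insert 'koi': sets bits 2 5 8 -> bits=0110111110
insert 'pig' would touch bits 0 4 9; currently bit0=0, bit4=1, bit9=0
Bits that are 0 among those (would change 0->1): 0 9

Answer: 0 9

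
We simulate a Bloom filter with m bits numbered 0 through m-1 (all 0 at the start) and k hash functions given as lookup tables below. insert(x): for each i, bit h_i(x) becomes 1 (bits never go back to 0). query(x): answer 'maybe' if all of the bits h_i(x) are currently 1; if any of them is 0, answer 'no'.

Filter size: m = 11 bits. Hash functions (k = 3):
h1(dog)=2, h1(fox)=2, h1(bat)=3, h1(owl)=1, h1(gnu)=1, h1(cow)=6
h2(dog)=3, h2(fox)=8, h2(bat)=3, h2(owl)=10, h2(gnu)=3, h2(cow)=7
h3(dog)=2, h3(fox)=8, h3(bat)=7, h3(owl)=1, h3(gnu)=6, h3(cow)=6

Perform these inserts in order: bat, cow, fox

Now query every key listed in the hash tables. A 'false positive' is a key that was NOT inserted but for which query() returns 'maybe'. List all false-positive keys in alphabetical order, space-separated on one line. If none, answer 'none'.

Start: bits=00000000000
After insert 'bat': sets bits 3 7 -> bits=00010001000
After insert 'cow': sets bits 6 7 -> bits=00010011000
After insert 'fox': sets bits 2 8 -> bits=00110011100
Not inserted: dog gnu owl — query each against bits=00110011100:
query dog: checks bit2=1, bit3=1 (all 1) -> maybe => FALSE POSITIVE
query gnu: checks bit1=0, bit3=1, bit6=1 (has a 0) -> no => not a false positive
query owl: checks bit1=0, bit10=0 (has a 0) -> no => not a false positive
False positives (alphabetical): dog

Answer: dog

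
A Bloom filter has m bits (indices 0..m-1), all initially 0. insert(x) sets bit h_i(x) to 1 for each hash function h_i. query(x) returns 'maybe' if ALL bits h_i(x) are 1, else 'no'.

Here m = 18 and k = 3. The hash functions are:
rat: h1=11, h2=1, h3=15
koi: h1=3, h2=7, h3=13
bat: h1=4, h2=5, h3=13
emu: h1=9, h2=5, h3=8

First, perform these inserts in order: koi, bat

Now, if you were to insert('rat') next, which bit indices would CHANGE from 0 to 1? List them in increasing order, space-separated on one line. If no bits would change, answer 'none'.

Answer: 1 11 15

Derivation:
Start: bits=000000000000000000
After insert 'koi': sets bits 3 7 13 -> bits=000100010000010000
After insert 'bat': sets bits 4 5 13 -> bits=000111010000010000
insert 'rat' would touch bits 1 11 15; currently bit1=0, bit11=0, bit15=0
Bits that are 0 among those (would change 0->1): 1 11 15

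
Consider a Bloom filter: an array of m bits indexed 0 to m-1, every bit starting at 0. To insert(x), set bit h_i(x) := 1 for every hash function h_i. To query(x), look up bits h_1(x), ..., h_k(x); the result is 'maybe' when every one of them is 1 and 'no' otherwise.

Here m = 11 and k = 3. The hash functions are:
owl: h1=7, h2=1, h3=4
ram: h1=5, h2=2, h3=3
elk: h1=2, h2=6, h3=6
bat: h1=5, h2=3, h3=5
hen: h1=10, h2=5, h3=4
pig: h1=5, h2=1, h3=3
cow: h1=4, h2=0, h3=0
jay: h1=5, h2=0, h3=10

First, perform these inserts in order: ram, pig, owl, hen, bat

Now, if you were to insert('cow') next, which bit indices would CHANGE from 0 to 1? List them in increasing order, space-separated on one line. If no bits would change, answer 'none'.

Answer: 0

Derivation:
Start: bits=00000000000
After insert 'ram': sets bits 2 3 5 -> bits=00110100000
After insert 'pig': sets bits 1 3 5 -> bits=01110100000
After insert 'owl': sets bits 1 4 7 -> bits=01111101000
After insert 'hen': sets bits 4 5 10 -> bits=01111101001
After insert 'bat': sets bits 3 5 -> bits=01111101001
insert 'cow' would touch bits 0 4; currently bit0=0, bit4=1
Bits that are 0 among those (would change 0->1): 0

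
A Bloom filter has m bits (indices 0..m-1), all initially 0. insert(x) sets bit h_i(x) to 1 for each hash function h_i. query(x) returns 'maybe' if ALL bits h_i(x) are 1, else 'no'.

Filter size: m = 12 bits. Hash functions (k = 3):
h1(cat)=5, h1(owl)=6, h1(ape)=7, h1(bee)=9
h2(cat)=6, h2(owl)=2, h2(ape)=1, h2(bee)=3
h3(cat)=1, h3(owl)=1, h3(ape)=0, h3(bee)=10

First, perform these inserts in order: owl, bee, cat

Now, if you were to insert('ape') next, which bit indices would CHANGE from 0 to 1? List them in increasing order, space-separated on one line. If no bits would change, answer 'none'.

Answer: 0 7

Derivation:
Start: bits=000000000000
After insert 'owl': sets bits 1 2 6 -> bits=011000100000
After insert 'bee': sets bits 3 9 10 -> bits=011100100110
After insert 'cat': sets bits 1 5 6 -> bits=011101100110
insert 'ape' would touch bits 0 1 7; currently bit0=0, bit1=1, bit7=0
Bits that are 0 among those (would change 0->1): 0 7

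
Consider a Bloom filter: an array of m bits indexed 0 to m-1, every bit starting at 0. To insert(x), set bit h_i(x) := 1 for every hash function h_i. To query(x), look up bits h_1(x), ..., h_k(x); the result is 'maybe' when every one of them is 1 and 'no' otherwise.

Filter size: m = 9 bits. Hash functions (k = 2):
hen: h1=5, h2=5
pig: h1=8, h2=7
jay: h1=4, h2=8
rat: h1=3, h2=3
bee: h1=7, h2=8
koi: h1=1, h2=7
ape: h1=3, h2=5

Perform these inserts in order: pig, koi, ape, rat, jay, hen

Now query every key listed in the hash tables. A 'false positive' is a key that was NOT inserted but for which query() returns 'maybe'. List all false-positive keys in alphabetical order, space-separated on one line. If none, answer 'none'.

Answer: bee

Derivation:
Start: bits=000000000
After insert 'pig': sets bits 7 8 -> bits=000000011
After insert 'koi': sets bits 1 7 -> bits=010000011
After insert 'ape': sets bits 3 5 -> bits=010101011
After insert 'rat': sets bits 3 -> bits=010101011
After insert 'jay': sets bits 4 8 -> bits=010111011
After insert 'hen': sets bits 5 -> bits=010111011
Not inserted: bee — query each against bits=010111011:
query bee: checks bit7=1, bit8=1 (all 1) -> maybe => FALSE POSITIVE
False positives (alphabetical): bee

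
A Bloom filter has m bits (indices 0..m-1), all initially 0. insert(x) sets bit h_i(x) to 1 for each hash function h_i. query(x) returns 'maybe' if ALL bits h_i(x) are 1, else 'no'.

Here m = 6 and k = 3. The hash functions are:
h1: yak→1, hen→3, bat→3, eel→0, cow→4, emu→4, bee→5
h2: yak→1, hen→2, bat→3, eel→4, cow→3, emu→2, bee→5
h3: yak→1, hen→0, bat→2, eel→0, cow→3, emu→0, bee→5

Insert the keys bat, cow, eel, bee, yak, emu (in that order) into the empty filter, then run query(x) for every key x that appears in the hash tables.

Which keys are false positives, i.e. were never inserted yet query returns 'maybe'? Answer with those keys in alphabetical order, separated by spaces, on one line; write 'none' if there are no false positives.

Answer: hen

Derivation:
Start: bits=000000
After insert 'bat': sets bits 2 3 -> bits=001100
After insert 'cow': sets bits 3 4 -> bits=001110
After insert 'eel': sets bits 0 4 -> bits=101110
After insert 'bee': sets bits 5 -> bits=101111
After insert 'yak': sets bits 1 -> bits=111111
After insert 'emu': sets bits 0 2 4 -> bits=111111
Not inserted: hen — query each against bits=111111:
query hen: checks bit0=1, bit2=1, bit3=1 (all 1) -> maybe => FALSE POSITIVE
False positives (alphabetical): hen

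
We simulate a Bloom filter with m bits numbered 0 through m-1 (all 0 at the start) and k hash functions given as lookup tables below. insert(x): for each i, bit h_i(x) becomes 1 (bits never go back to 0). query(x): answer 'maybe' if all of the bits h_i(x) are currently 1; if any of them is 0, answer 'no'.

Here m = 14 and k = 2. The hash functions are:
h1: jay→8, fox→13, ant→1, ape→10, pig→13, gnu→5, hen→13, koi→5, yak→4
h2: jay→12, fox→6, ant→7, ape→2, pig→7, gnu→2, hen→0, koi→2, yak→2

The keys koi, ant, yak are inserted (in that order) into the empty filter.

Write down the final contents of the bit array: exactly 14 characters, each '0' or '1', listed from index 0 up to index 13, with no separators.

Answer: 01101101000000

Derivation:
Start: bits=00000000000000
After insert 'koi': sets bits 2 5 -> bits=00100100000000
After insert 'ant': sets bits 1 7 -> bits=01100101000000
After insert 'yak': sets bits 2 4 -> bits=01101101000000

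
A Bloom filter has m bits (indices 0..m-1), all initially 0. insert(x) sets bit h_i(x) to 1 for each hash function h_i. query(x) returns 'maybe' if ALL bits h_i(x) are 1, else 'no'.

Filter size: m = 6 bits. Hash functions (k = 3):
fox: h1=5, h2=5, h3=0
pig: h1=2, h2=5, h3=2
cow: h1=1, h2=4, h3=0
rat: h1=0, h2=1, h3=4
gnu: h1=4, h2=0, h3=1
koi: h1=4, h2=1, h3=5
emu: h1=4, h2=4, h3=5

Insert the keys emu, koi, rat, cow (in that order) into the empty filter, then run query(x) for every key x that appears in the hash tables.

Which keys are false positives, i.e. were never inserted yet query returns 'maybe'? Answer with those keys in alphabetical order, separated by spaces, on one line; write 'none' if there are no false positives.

Answer: fox gnu

Derivation:
Start: bits=000000
After insert 'emu': sets bits 4 5 -> bits=000011
After insert 'koi': sets bits 1 4 5 -> bits=010011
After insert 'rat': sets bits 0 1 4 -> bits=110011
After insert 'cow': sets bits 0 1 4 -> bits=110011
Not inserted: fox gnu pig — query each against bits=110011:
query fox: checks bit0=1, bit5=1 (all 1) -> maybe => FALSE POSITIVE
query gnu: checks bit0=1, bit1=1, bit4=1 (all 1) -> maybe => FALSE POSITIVE
query pig: checks bit2=0, bit5=1 (has a 0) -> no => not a false positive
False positives (alphabetical): fox gnu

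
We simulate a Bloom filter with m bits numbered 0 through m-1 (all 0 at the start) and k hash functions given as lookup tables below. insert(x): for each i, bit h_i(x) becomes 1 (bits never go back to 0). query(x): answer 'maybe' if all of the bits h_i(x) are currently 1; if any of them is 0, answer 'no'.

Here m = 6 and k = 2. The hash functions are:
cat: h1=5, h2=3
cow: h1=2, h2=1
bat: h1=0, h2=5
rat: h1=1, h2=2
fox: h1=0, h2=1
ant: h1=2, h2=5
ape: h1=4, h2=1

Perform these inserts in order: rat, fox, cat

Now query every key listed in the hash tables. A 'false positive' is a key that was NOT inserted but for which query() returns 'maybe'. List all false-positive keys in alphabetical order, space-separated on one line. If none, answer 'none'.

Start: bits=000000
After insert 'rat': sets bits 1 2 -> bits=011000
After insert 'fox': sets bits 0 1 -> bits=111000
After insert 'cat': sets bits 3 5 -> bits=111101
Not inserted: ant ape bat cow — query each against bits=111101:
query ant: checks bit2=1, bit5=1 (all 1) -> maybe => FALSE POSITIVE
query ape: checks bit1=1, bit4=0 (has a 0) -> no => not a false positive
query bat: checks bit0=1, bit5=1 (all 1) -> maybe => FALSE POSITIVE
query cow: checks bit1=1, bit2=1 (all 1) -> maybe => FALSE POSITIVE
False positives (alphabetical): ant bat cow

Answer: ant bat cow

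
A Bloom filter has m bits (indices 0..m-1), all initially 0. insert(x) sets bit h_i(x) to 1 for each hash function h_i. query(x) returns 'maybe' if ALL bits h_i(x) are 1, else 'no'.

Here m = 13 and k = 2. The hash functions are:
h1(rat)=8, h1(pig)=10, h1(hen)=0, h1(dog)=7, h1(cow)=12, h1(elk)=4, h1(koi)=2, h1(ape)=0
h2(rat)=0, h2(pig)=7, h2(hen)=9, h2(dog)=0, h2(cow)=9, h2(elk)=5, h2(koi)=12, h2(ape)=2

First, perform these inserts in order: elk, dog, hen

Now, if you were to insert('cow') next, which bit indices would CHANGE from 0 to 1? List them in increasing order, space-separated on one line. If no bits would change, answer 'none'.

Start: bits=0000000000000
After insert 'elk': sets bits 4 5 -> bits=0000110000000
After insert 'dog': sets bits 0 7 -> bits=1000110100000
After insert 'hen': sets bits 0 9 -> bits=1000110101000
insert 'cow' would touch bits 9 12; currently bit9=1, bit12=0
Bits that are 0 among those (would change 0->1): 12

Answer: 12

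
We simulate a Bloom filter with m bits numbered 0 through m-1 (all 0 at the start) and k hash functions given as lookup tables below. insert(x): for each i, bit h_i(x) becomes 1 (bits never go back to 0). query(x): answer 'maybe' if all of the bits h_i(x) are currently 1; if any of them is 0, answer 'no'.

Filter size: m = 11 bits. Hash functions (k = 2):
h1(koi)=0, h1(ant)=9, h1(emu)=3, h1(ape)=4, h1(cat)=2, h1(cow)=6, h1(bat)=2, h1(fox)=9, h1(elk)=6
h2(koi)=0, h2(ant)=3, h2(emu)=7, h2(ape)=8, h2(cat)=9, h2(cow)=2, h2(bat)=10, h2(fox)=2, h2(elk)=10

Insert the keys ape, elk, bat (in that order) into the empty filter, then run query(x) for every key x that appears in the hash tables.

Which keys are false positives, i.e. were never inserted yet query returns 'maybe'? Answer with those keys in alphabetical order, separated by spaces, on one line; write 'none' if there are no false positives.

Start: bits=00000000000
After insert 'ape': sets bits 4 8 -> bits=00001000100
After insert 'elk': sets bits 6 10 -> bits=00001010101
After insert 'bat': sets bits 2 10 -> bits=00101010101
Not inserted: ant cat cow emu fox koi — query each against bits=00101010101:
query ant: checks bit3=0, bit9=0 (has a 0) -> no => not a false positive
query cat: checks bit2=1, bit9=0 (has a 0) -> no => not a false positive
query cow: checks bit2=1, bit6=1 (all 1) -> maybe => FALSE POSITIVE
query emu: checks bit3=0, bit7=0 (has a 0) -> no => not a false positive
query fox: checks bit2=1, bit9=0 (has a 0) -> no => not a false positive
query koi: checks bit0=0 (has a 0) -> no => not a false positive
False positives (alphabetical): cow

Answer: cow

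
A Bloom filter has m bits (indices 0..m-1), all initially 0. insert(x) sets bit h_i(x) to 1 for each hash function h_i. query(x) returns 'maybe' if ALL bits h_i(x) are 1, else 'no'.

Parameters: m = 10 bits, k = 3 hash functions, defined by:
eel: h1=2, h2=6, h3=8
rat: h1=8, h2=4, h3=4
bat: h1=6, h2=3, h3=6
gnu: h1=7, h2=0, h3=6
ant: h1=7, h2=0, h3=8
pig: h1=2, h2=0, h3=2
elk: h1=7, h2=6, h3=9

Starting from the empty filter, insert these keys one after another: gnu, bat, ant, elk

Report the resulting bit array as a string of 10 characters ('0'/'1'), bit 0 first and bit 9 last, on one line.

Start: bits=0000000000
After insert 'gnu': sets bits 0 6 7 -> bits=1000001100
After insert 'bat': sets bits 3 6 -> bits=1001001100
After insert 'ant': sets bits 0 7 8 -> bits=1001001110
After insert 'elk': sets bits 6 7 9 -> bits=1001001111

Answer: 1001001111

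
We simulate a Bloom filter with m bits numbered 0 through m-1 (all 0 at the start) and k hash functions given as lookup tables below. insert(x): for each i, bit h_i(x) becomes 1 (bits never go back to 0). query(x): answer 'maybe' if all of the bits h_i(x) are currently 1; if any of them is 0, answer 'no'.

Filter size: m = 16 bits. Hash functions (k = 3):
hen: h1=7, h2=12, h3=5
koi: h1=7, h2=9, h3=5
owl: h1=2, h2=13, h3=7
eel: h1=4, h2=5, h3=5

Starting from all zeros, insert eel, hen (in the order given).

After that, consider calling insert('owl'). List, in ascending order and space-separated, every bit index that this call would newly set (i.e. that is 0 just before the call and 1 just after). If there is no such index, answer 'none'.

Start: bits=0000000000000000
After insert 'eel': sets bits 4 5 -> bits=0000110000000000
After insert 'hen': sets bits 5 7 12 -> bits=0000110100001000
insert 'owl' would touch bits 2 7 13; currently bit2=0, bit7=1, bit13=0
Bits that are 0 among those (would change 0->1): 2 13

Answer: 2 13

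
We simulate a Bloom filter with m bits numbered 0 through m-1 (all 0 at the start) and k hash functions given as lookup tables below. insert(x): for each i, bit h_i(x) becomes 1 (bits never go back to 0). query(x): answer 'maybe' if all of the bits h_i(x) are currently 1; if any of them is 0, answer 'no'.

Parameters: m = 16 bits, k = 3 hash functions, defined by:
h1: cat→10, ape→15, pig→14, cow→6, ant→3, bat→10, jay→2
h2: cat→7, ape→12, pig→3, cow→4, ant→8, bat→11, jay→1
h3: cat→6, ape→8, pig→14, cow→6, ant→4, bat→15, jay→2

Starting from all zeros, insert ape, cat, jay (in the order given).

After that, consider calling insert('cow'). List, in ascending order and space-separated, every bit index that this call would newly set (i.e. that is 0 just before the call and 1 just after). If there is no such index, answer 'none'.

Answer: 4

Derivation:
Start: bits=0000000000000000
After insert 'ape': sets bits 8 12 15 -> bits=0000000010001001
After insert 'cat': sets bits 6 7 10 -> bits=0000001110101001
After insert 'jay': sets bits 1 2 -> bits=0110001110101001
insert 'cow' would touch bits 4 6; currently bit4=0, bit6=1
Bits that are 0 among those (would change 0->1): 4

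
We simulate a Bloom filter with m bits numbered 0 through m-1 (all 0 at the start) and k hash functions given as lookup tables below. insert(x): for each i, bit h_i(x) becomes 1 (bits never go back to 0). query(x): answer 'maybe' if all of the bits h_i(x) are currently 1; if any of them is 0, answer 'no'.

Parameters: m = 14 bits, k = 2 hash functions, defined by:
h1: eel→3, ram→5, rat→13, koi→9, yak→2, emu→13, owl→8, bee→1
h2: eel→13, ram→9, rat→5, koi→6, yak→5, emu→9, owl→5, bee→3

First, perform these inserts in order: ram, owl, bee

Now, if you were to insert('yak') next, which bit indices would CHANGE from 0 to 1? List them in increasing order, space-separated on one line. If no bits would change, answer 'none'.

Start: bits=00000000000000
After insert 'ram': sets bits 5 9 -> bits=00000100010000
After insert 'owl': sets bits 5 8 -> bits=00000100110000
After insert 'bee': sets bits 1 3 -> bits=01010100110000
insert 'yak' would touch bits 2 5; currently bit2=0, bit5=1
Bits that are 0 among those (would change 0->1): 2

Answer: 2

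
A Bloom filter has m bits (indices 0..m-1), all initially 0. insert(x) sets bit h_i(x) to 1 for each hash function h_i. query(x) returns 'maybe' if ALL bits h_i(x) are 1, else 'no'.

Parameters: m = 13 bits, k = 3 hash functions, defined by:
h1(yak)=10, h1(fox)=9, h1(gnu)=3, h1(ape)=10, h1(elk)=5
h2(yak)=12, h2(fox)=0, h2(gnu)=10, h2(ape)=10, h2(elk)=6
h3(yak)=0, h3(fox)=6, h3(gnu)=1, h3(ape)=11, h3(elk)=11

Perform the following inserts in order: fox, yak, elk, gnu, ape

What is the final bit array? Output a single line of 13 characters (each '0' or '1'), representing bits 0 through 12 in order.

Answer: 1101011001111

Derivation:
Start: bits=0000000000000
After insert 'fox': sets bits 0 6 9 -> bits=1000001001000
After insert 'yak': sets bits 0 10 12 -> bits=1000001001101
After insert 'elk': sets bits 5 6 11 -> bits=1000011001111
After insert 'gnu': sets bits 1 3 10 -> bits=1101011001111
After insert 'ape': sets bits 10 11 -> bits=1101011001111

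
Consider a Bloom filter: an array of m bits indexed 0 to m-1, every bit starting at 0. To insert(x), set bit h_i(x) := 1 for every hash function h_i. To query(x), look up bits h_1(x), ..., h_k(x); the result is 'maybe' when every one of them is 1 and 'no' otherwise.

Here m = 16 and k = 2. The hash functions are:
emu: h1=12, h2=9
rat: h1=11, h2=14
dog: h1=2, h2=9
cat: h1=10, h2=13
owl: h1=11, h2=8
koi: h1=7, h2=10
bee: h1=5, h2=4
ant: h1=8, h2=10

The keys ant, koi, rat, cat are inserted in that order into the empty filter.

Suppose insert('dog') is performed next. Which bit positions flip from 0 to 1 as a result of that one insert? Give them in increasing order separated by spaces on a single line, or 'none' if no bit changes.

Answer: 2 9

Derivation:
Start: bits=0000000000000000
After insert 'ant': sets bits 8 10 -> bits=0000000010100000
After insert 'koi': sets bits 7 10 -> bits=0000000110100000
After insert 'rat': sets bits 11 14 -> bits=0000000110110010
After insert 'cat': sets bits 10 13 -> bits=0000000110110110
insert 'dog' would touch bits 2 9; currently bit2=0, bit9=0
Bits that are 0 among those (would change 0->1): 2 9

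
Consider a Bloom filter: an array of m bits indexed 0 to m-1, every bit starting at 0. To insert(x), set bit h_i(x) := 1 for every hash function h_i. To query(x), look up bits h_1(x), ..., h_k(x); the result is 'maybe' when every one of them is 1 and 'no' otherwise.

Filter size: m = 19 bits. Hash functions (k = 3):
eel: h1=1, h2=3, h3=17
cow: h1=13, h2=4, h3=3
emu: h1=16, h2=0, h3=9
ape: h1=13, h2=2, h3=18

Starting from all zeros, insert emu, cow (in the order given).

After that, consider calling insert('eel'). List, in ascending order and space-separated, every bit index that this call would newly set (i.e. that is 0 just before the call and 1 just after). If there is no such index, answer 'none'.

Start: bits=0000000000000000000
After insert 'emu': sets bits 0 9 16 -> bits=1000000001000000100
After insert 'cow': sets bits 3 4 13 -> bits=1001100001000100100
insert 'eel' would touch bits 1 3 17; currently bit1=0, bit3=1, bit17=0
Bits that are 0 among those (would change 0->1): 1 17

Answer: 1 17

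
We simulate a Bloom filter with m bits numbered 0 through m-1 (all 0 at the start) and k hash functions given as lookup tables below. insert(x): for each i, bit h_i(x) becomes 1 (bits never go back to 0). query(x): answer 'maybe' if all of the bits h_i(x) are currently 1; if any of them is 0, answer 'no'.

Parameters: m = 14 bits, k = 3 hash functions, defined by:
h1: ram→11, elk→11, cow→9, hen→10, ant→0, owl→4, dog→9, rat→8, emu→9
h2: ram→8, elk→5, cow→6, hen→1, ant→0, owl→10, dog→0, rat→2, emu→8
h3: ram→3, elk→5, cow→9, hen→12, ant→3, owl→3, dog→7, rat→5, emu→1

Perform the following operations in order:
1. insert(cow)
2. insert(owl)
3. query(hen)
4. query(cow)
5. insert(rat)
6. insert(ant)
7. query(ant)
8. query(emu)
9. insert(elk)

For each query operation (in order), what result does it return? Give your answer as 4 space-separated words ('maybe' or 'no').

Answer: no maybe maybe no

Derivation:
Start: bits=00000000000000
Op 1: insert cow -> sets bits 6 9 -> bits=00000010010000
Op 2: insert owl -> sets bits 3 4 10 -> bits=00011010011000
Op 3: query hen -> checks bit1=0, bit10=1, bit12=0 (has a 0) -> no
Op 4: query cow -> checks bit6=1, bit9=1 (all 1) -> maybe
Op 5: insert rat -> sets bits 2 5 8 -> bits=00111110111000
Op 6: insert ant -> sets bits 0 3 -> bits=10111110111000
Op 7: query ant -> checks bit0=1, bit3=1 (all 1) -> maybe
Op 8: query emu -> checks bit1=0, bit8=1, bit9=1 (has a 0) -> no
Op 9: insert elk -> sets bits 5 11 -> bits=10111110111100
Query results in order: no maybe maybe no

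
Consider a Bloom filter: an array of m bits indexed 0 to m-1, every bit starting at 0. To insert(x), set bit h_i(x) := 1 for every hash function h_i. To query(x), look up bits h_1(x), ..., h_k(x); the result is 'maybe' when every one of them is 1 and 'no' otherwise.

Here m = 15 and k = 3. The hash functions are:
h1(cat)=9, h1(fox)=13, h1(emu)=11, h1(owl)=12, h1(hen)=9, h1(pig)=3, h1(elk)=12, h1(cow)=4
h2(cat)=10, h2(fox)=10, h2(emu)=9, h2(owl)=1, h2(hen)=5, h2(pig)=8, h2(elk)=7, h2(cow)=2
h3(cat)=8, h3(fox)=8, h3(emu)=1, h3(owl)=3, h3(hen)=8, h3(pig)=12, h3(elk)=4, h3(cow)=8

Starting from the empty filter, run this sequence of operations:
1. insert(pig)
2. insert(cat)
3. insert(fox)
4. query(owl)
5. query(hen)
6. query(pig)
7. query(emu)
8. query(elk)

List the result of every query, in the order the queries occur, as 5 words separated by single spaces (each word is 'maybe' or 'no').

Answer: no no maybe no no

Derivation:
Start: bits=000000000000000
Op 1: insert pig -> sets bits 3 8 12 -> bits=000100001000100
Op 2: insert cat -> sets bits 8 9 10 -> bits=000100001110100
Op 3: insert fox -> sets bits 8 10 13 -> bits=000100001110110
Op 4: query owl -> checks bit1=0, bit3=1, bit12=1 (has a 0) -> no
Op 5: query hen -> checks bit5=0, bit8=1, bit9=1 (has a 0) -> no
Op 6: query pig -> checks bit3=1, bit8=1, bit12=1 (all 1) -> maybe
Op 7: query emu -> checks bit1=0, bit9=1, bit11=0 (has a 0) -> no
Op 8: query elk -> checks bit4=0, bit7=0, bit12=1 (has a 0) -> no
Query results in order: no no maybe no no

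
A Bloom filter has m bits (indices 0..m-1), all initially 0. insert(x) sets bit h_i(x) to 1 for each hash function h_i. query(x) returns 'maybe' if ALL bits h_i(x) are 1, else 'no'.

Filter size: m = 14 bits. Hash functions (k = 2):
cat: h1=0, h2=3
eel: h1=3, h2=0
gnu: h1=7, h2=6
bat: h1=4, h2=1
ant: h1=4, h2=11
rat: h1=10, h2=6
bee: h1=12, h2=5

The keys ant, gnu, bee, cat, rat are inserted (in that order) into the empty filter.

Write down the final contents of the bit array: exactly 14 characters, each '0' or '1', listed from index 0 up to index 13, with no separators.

Answer: 10011111001110

Derivation:
Start: bits=00000000000000
After insert 'ant': sets bits 4 11 -> bits=00001000000100
After insert 'gnu': sets bits 6 7 -> bits=00001011000100
After insert 'bee': sets bits 5 12 -> bits=00001111000110
After insert 'cat': sets bits 0 3 -> bits=10011111000110
After insert 'rat': sets bits 6 10 -> bits=10011111001110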